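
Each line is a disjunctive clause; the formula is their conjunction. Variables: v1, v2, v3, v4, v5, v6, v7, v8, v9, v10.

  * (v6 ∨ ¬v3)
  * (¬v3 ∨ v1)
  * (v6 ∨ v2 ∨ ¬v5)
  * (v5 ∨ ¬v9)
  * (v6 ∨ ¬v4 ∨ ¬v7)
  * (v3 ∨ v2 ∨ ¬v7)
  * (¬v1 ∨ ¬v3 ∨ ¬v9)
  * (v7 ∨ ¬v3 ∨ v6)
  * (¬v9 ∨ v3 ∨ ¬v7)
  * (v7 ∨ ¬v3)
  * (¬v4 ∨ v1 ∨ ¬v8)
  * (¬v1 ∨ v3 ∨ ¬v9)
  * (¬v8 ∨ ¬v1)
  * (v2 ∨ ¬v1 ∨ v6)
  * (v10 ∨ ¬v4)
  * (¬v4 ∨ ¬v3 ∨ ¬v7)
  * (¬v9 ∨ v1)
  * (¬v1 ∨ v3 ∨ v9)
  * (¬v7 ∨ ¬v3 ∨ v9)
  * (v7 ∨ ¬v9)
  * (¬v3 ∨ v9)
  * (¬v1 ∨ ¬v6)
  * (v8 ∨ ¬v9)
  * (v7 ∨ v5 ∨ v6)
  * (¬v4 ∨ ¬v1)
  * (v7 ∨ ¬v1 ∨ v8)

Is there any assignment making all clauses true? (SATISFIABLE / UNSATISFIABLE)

SATISFIABLE

v4 occurs only negated in the remaining clauses — set v4 = False.
Branch on v1: take v1 = False.
  then v3 is forced to False.
  then v9 is forced to False.
For the remaining variables, v2 = False, v5 = True, v6 = True, v7 = False, v8 = True, v10 = False works.
Every clause has at least one true literal under this assignment.
So v1 = F, v2 = F, v3 = F, v4 = F, v5 = T, v6 = T, v7 = F, v8 = T, v9 = F, v10 = F is a satisfying assignment.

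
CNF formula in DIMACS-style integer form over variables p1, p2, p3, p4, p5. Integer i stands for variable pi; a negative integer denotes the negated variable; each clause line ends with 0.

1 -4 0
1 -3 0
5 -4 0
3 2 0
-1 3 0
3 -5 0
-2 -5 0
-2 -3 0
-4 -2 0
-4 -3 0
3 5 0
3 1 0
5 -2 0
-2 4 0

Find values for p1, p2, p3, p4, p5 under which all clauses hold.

Try p1 = True.
  then p3 is forced to True.
  then p2 is forced to False.
  then p4 is forced to False.
p5 is now unconstrained; take p5 = True.
Every clause has at least one true literal under this assignment.

p1 = T, p2 = F, p3 = T, p4 = F, p5 = T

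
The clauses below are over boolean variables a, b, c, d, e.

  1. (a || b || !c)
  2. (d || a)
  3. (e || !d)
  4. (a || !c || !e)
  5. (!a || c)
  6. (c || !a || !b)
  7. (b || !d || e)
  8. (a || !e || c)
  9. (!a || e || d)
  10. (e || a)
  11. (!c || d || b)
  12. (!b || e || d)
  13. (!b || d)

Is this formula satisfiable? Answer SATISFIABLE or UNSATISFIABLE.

SATISFIABLE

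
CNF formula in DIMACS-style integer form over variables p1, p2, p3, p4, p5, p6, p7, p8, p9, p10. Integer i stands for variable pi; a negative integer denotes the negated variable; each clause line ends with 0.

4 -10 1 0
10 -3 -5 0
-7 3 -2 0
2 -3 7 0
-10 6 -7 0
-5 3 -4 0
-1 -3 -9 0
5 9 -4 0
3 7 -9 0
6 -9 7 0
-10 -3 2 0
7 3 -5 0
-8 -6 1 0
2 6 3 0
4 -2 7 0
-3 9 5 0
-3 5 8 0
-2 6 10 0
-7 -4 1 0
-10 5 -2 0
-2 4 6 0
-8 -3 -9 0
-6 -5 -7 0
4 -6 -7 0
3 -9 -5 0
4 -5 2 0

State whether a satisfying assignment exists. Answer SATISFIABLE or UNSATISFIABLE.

SATISFIABLE

Try p1 = False.
The remaining clauses are satisfied by p2 = True, p3 = True, p4 = True, p5 = True, p6 = False, p7 = False, p8 = True, p9 = False, p10 = True.
So p1=0  p2=1  p3=1  p4=1  p5=1  p6=0  p7=0  p8=1  p9=0  p10=1 is a satisfying assignment.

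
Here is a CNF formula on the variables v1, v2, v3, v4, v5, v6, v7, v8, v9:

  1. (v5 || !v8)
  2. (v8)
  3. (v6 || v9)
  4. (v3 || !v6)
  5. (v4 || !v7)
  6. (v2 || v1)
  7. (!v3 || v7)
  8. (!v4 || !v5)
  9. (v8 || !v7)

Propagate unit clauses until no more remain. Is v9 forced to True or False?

True

(v8) stands alone — v8 = True.
From (v5 || !v8) and v8 = True: v5 = True.
(!v4 || !v5) with v5 = True leaves only !v4, so v4 = False.
(v4 || !v7): since v4 = False, the clause reduces to (!v7). v7 = False.
(v7 || !v3) with v7 = False leaves only !v3, so v3 = False.
(v3 || !v6): since v3 = False, the clause reduces to (!v6). v6 = False.
In (v9 || v6), v6 is now false; v9 must hold, so v9 = True.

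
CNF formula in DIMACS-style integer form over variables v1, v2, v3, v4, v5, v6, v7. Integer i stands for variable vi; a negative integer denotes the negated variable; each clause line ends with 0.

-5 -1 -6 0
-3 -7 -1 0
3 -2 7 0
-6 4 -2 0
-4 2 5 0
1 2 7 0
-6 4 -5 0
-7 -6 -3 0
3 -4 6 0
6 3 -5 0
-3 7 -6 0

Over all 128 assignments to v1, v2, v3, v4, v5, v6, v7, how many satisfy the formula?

Split on v6, then v3.
  v6=1, v3=1: a clause becomes empty — 0.
  v6=1, v3=0: 7 of the 32 assignments to (v1,v2,v4,v5,v7) work.
  v6=0, v3=1: 18 of the 32 assignments to (v1,v2,v4,v5,v7) work.
  v6=0, v3=0: 5 of the 32 assignments to (v1,v2,v4,v5,v7) work.
Total: 0 + 7 + 18 + 5 = 30.

30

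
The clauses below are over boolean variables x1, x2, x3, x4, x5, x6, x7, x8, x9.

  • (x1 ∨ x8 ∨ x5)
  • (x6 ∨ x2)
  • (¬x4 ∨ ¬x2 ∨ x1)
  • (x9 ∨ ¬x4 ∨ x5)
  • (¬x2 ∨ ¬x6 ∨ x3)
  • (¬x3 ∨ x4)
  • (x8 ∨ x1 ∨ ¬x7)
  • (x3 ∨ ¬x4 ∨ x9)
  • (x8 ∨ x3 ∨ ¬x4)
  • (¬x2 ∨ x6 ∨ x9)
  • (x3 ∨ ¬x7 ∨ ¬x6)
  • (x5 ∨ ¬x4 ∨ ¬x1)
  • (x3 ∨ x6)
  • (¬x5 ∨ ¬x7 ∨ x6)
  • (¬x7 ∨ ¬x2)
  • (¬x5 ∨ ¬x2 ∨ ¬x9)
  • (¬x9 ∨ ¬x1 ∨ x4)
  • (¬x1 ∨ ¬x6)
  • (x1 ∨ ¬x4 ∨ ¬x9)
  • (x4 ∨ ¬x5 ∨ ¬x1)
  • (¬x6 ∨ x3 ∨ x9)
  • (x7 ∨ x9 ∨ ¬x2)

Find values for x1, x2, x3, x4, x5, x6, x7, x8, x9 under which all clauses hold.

x1=False, x2=False, x3=True, x4=True, x5=True, x6=True, x7=False, x8=True, x9=False

Pure literal: x8 appears only positively; assign x8 = True.
Set x1 = False and propagate.
The remaining clauses are satisfied by x2 = False, x3 = True, x4 = True, x5 = True, x6 = True, x7 = False, x9 = False.
Every clause has at least one true literal under this assignment.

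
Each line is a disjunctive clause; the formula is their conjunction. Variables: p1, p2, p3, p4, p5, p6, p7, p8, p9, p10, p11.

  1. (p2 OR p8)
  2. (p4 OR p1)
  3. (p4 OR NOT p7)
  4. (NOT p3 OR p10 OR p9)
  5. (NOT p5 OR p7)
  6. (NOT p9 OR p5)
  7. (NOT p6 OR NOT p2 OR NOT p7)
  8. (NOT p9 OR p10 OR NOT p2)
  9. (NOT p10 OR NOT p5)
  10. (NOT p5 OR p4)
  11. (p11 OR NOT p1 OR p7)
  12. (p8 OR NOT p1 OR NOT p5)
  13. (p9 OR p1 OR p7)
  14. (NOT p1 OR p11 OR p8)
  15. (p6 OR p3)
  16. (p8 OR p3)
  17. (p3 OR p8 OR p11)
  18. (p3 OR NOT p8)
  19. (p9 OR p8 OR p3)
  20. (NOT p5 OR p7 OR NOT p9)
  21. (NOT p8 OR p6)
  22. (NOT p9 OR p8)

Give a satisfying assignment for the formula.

p1=T  p2=T  p3=T  p4=F  p5=F  p6=F  p7=F  p8=F  p9=F  p10=T  p11=T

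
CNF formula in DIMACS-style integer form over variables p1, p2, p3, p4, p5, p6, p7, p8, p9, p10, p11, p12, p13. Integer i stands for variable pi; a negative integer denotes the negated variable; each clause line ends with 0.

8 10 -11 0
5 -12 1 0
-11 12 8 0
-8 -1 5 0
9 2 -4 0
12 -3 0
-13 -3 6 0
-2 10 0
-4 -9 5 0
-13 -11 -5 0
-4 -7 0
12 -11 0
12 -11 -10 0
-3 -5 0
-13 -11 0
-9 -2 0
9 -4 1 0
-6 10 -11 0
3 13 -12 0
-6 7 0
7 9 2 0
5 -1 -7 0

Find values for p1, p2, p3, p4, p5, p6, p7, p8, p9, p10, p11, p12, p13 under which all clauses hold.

p1=F, p2=T, p3=F, p4=F, p5=F, p6=F, p7=F, p8=F, p9=F, p10=T, p11=F, p12=F, p13=T

Check each clause:
  1. {¬p11, p10, p8} — p10 is true.
  2. {p1, p5, ¬p12} — ¬p12 is true.
  3. {¬p11, p8, p12} — ¬p11 is true.
  4. {p5, ¬p1, ¬p8} — ¬p8 is true.
  5. {¬p4, p2, p9} — p2 is true.
  6. {p12, ¬p3} — ¬p3 is true.
  7. {¬p3, ¬p13, p6} — ¬p3 is true.
  8. {p10, ¬p2} — p10 is true.
  9. {p5, ¬p4, ¬p9} — ¬p4 is true.
  10. {¬p5, ¬p13, ¬p11} — ¬p5 is true.
  11. {¬p4, ¬p7} — ¬p7 is true.
  12. {p12, ¬p11} — ¬p11 is true.
  13. {¬p11, p12, ¬p10} — ¬p11 is true.
  14. {¬p5, ¬p3} — ¬p5 is true.
  15. {¬p11, ¬p13} — ¬p11 is true.
  16. {¬p2, ¬p9} — ¬p9 is true.
  17. {¬p4, p9, p1} — ¬p4 is true.
  18. {p10, ¬p11, ¬p6} — ¬p6 is true.
  19. {p13, p3, ¬p12} — ¬p12 is true.
  20. {¬p6, p7} — ¬p6 is true.
  21. {p9, p2, p7} — p2 is true.
  22. {p5, ¬p7, ¬p1} — ¬p7 is true.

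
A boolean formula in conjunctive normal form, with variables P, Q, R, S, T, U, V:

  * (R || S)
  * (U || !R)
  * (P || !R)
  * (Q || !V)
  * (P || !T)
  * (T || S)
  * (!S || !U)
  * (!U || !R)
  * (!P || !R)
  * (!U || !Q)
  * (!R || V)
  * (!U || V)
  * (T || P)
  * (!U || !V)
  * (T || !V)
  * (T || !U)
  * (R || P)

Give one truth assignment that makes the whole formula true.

P = 1, Q = 1, R = 0, S = 1, T = 1, U = 0, V = 1

Branch on P: take P = True.
  then R is forced to False.
  then S is forced to True.
  then U is forced to False.
Try Q = True.
Branch on T: take T = True.
V is now unconstrained; take V = True.
Every clause has at least one true literal under this assignment.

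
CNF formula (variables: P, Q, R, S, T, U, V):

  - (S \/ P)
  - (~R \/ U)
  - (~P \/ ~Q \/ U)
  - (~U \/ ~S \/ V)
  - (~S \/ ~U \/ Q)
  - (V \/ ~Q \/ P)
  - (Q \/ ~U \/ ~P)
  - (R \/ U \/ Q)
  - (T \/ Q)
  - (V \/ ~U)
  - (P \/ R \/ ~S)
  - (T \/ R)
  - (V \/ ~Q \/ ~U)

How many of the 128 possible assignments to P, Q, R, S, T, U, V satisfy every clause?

8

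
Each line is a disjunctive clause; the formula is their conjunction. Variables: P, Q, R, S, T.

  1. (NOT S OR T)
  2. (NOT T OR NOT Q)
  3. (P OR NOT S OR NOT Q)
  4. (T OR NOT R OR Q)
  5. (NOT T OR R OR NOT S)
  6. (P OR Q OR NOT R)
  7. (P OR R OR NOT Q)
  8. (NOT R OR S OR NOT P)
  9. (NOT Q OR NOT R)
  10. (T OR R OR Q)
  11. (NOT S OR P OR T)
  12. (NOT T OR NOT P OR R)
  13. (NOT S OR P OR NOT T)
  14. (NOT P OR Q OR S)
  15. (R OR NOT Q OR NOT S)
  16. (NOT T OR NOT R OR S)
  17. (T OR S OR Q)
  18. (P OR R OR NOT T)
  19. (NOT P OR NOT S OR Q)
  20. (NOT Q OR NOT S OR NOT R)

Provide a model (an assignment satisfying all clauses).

P=T  Q=T  R=F  S=F  T=F

Check each clause:
  1. (T OR NOT S) — NOT S is true.
  2. (NOT Q OR NOT T) — NOT T is true.
  3. (P OR NOT Q OR NOT S) — P is true.
  4. (Q OR NOT R OR T) — NOT R is true.
  5. (R OR NOT T OR NOT S) — NOT T is true.
  6. (Q OR P OR NOT R) — P is true.
  7. (NOT Q OR R OR P) — P is true.
  8. (NOT P OR S OR NOT R) — NOT R is true.
  9. (NOT R OR NOT Q) — NOT R is true.
  10. (T OR R OR Q) — Q is true.
  11. (P OR NOT S OR T) — P is true.
  12. (NOT P OR NOT T OR R) — NOT T is true.
  13. (NOT S OR P OR NOT T) — P is true.
  14. (NOT P OR Q OR S) — Q is true.
  15. (NOT S OR R OR NOT Q) — NOT S is true.
  16. (NOT T OR S OR NOT R) — NOT T is true.
  17. (T OR Q OR S) — Q is true.
  18. (P OR NOT T OR R) — P is true.
  19. (Q OR NOT P OR NOT S) — Q is true.
  20. (NOT R OR NOT Q OR NOT S) — NOT S is true.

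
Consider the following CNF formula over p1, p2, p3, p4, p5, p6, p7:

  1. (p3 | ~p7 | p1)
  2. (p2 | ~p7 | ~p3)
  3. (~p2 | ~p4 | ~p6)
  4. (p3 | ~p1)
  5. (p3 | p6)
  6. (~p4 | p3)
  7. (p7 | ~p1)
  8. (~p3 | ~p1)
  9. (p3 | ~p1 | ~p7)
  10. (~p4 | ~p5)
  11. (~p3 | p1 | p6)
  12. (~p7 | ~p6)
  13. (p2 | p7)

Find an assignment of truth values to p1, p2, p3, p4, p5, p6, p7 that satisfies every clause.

Pure literal: p4 appears only negated; assign p4 = False.
Branch on p1: take p1 = False.
For the remaining variables, p2 = True, p3 = True, p5 = True, p6 = True, p7 = False works.
Every clause has at least one true literal under this assignment.

p1=F, p2=T, p3=T, p4=F, p5=T, p6=T, p7=F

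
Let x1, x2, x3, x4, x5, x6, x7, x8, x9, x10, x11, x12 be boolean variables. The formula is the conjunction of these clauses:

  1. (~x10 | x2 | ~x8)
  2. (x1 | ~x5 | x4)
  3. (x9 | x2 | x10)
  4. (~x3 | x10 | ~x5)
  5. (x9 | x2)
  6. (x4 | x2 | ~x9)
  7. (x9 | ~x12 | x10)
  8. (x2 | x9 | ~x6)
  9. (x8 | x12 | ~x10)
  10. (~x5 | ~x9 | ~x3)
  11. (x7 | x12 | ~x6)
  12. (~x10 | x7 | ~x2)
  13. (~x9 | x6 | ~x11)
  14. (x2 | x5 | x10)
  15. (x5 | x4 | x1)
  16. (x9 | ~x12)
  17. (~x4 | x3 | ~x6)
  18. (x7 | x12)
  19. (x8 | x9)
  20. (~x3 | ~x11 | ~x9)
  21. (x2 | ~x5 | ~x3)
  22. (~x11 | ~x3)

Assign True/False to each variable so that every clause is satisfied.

x1=True, x2=True, x3=True, x4=False, x5=True, x6=False, x7=True, x8=True, x9=False, x10=True, x11=False, x12=False

Pure literal: x1 appears only positively; assign x1 = True.
Pure literal: x7 appears only positively; assign x7 = True.
Branch on x2: take x2 = True.
Set x3 = True and propagate.
  then x11 is forced to False.
Try x5 = True.
  then x10 is forced to True.
  then x9 is forced to False.
  then x12 is forced to False.
  then x8 is forced to True.
x4, x6 are now unconstrained; take x4 = False, x6 = False.
Every clause has at least one true literal under this assignment.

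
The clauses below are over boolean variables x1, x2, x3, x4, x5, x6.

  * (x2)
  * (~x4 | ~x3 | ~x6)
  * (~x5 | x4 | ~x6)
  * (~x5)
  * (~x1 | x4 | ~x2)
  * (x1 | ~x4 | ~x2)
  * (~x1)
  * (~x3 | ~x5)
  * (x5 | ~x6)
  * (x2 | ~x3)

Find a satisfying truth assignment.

x1=0  x2=1  x3=1  x4=0  x5=0  x6=0

Check each clause:
  1. (x2) — x2 is true.
  2. (~x3 | ~x6 | ~x4) — ~x6 is true.
  3. (x4 | ~x6 | ~x5) — ~x6 is true.
  4. (~x5) — ~x5 is true.
  5. (x4 | ~x2 | ~x1) — ~x1 is true.
  6. (x1 | ~x4 | ~x2) — ~x4 is true.
  7. (~x1) — ~x1 is true.
  8. (~x3 | ~x5) — ~x5 is true.
  9. (~x6 | x5) — ~x6 is true.
  10. (x2 | ~x3) — x2 is true.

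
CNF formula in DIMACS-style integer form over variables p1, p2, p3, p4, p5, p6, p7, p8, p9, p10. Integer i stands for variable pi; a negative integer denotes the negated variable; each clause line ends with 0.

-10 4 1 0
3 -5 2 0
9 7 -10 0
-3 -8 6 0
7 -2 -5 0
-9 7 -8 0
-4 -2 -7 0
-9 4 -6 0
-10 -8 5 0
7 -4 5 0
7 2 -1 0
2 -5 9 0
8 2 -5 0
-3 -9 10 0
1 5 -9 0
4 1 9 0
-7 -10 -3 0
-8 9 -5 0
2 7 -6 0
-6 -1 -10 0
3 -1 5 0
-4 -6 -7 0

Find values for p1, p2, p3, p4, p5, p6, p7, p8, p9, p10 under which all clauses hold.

p1=T, p2=F, p3=T, p4=F, p5=F, p6=T, p7=T, p8=F, p9=F, p10=F

Try p1 = True.
Try p2 = False.
  then p7 is forced to True.
For the remaining variables, p3 = True, p4 = False, p5 = False, p6 = True, p8 = False, p9 = False, p10 = False works.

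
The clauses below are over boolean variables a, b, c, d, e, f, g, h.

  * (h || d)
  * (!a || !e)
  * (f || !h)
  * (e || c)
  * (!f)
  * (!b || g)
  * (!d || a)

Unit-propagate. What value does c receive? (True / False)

True

Unit clause (!f) sets f = False.
From (!h || f) and f = False: h = False.
In (h || d), h is now false; d must hold, so d = True.
In (!d || a), !d is now false; a must hold, so a = True.
(!a || !e) with a = True leaves only !e, so e = False.
(e || c): since e = False, the clause reduces to (c). c = True.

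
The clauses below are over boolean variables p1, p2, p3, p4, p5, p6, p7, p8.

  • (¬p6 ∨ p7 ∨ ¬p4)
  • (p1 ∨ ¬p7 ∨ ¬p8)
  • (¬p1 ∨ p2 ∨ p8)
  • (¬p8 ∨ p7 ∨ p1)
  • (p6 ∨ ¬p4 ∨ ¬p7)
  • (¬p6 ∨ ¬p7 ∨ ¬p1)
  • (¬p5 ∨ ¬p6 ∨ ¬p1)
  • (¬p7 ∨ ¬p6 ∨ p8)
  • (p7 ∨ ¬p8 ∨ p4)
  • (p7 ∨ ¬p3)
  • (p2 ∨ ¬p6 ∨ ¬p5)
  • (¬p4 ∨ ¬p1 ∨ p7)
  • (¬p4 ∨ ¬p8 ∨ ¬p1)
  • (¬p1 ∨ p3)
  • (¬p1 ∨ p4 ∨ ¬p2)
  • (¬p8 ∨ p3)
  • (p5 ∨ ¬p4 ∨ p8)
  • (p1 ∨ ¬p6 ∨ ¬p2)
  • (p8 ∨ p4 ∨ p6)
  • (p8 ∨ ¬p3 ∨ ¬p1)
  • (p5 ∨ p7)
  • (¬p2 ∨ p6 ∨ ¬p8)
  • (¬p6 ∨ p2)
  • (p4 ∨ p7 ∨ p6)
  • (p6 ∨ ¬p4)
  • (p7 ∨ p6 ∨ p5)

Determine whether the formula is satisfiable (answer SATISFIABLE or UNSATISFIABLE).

SATISFIABLE

Branch on p1: take p1 = True.
  then p3 is forced to True.
  then p7 is forced to True.
  then p6 is forced to False.
  then p4 is forced to False.
  then p2 is forced to False.
  then p8 is forced to True.
p5 is now unconstrained; take p5 = True.
Every clause has at least one true literal under this assignment.
So p1=1, p2=0, p3=1, p4=0, p5=1, p6=0, p7=1, p8=1 is a satisfying assignment.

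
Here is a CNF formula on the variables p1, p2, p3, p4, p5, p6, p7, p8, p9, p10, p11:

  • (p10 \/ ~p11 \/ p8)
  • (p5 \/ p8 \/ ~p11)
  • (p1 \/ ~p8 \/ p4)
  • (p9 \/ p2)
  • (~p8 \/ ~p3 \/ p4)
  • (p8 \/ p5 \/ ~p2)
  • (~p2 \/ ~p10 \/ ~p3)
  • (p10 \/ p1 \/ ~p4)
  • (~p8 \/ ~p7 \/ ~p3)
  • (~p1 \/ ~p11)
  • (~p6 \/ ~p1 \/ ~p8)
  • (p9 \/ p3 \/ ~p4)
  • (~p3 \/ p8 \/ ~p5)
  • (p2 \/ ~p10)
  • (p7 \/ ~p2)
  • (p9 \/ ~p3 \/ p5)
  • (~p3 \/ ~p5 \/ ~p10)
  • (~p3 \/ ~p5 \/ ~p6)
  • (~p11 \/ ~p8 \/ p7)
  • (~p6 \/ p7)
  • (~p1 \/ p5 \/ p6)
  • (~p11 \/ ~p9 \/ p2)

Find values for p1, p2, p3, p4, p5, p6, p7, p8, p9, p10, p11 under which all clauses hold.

p1 = 0, p2 = 1, p3 = 0, p4 = 1, p5 = 0, p6 = 1, p7 = 1, p8 = 1, p9 = 1, p10 = 1, p11 = 1

Check each clause:
  1. (p8 \/ p10 \/ ~p11) — p8 is true.
  2. (p5 \/ p8 \/ ~p11) — p8 is true.
  3. (p1 \/ ~p8 \/ p4) — p4 is true.
  4. (p9 \/ p2) — p9 is true.
  5. (~p3 \/ p4 \/ ~p8) — p4 is true.
  6. (p8 \/ ~p2 \/ p5) — p8 is true.
  7. (~p2 \/ ~p3 \/ ~p10) — ~p3 is true.
  8. (p10 \/ ~p4 \/ p1) — p10 is true.
  9. (~p8 \/ ~p7 \/ ~p3) — ~p3 is true.
  10. (~p11 \/ ~p1) — ~p1 is true.
  11. (~p1 \/ ~p8 \/ ~p6) — ~p1 is true.
  12. (p3 \/ ~p4 \/ p9) — p9 is true.
  13. (~p5 \/ ~p3 \/ p8) — p8 is true.
  14. (~p10 \/ p2) — p2 is true.
  15. (p7 \/ ~p2) — p7 is true.
  16. (p9 \/ p5 \/ ~p3) — p9 is true.
  17. (~p5 \/ ~p10 \/ ~p3) — ~p5 is true.
  18. (~p5 \/ ~p6 \/ ~p3) — ~p5 is true.
  19. (~p8 \/ ~p11 \/ p7) — p7 is true.
  20. (~p6 \/ p7) — p7 is true.
  21. (p6 \/ p5 \/ ~p1) — ~p1 is true.
  22. (p2 \/ ~p11 \/ ~p9) — p2 is true.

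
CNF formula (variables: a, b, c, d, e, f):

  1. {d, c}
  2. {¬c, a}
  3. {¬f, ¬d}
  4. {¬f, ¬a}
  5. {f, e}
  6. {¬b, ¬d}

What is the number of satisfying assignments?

The models are:
  a=F b=F c=F d=T e=T f=F
  a=T b=F c=F d=T e=T f=F
  a=T b=F c=T d=F e=T f=F
  a=T b=F c=T d=T e=T f=F
  a=T b=T c=T d=F e=T f=F
Count: 5.

5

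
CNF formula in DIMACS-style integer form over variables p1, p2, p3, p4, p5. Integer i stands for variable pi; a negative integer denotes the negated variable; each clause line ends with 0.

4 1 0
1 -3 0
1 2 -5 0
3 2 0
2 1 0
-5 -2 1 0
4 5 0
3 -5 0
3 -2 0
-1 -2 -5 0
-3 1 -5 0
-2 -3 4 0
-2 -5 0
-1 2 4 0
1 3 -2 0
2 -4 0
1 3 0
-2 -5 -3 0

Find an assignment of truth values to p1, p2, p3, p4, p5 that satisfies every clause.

p1 = 1  p2 = 1  p3 = 1  p4 = 1  p5 = 0

Check each clause:
  1. (p1 || p4) — p1 is true.
  2. (!p3 || p1) — p1 is true.
  3. (p2 || p1 || !p5) — p1 is true.
  4. (p2 || p3) — p2 is true.
  5. (p1 || p2) — p1 is true.
  6. (p1 || !p5 || !p2) — p1 is true.
  7. (p5 || p4) — p4 is true.
  8. (!p5 || p3) — p3 is true.
  9. (p3 || !p2) — p3 is true.
  10. (!p2 || !p5 || !p1) — !p5 is true.
  11. (!p3 || !p5 || p1) — p1 is true.
  12. (!p3 || p4 || !p2) — p4 is true.
  13. (!p5 || !p2) — !p5 is true.
  14. (!p1 || p4 || p2) — p2 is true.
  15. (!p2 || p3 || p1) — p1 is true.
  16. (p2 || !p4) — p2 is true.
  17. (p3 || p1) — p1 is true.
  18. (!p5 || !p3 || !p2) — !p5 is true.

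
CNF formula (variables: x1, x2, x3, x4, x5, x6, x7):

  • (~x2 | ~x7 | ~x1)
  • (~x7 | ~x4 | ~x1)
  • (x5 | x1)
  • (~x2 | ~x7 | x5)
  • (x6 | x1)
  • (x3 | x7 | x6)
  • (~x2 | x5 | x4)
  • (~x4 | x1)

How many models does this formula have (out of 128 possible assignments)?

37

Split on x1, then x7.
  x1=1, x7=1: forces x2=0; x4=0; x3, x5, x6 free → 2^3 = 8.
  x1=1, x7=0: 21 of the 32 assignments to (x2,x3,x4,x5,x6) work.
  x1=0, x7=1: remaining (x2,x3,x4,x5,x6) ∈ {(0,0,0,1,1); (0,1,0,1,1); (1,0,0,1,1); (1,1,0,1,1)} — 4.
  x1=0, x7=0: remaining (x2,x3,x4,x5,x6) ∈ {(0,0,0,1,1); (0,1,0,1,1); (1,0,0,1,1); (1,1,0,1,1)} — 4.
Total: 8 + 21 + 4 + 4 = 37.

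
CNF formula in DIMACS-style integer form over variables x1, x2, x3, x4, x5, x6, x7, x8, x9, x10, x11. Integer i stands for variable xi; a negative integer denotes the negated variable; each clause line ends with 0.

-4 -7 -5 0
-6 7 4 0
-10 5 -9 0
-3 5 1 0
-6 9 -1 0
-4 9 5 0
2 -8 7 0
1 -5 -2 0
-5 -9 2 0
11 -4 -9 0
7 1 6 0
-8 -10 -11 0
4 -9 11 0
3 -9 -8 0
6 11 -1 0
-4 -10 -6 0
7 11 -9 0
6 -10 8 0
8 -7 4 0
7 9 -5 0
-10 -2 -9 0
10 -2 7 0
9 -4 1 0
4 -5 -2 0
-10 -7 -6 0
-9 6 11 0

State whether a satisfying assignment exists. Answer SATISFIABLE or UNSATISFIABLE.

SATISFIABLE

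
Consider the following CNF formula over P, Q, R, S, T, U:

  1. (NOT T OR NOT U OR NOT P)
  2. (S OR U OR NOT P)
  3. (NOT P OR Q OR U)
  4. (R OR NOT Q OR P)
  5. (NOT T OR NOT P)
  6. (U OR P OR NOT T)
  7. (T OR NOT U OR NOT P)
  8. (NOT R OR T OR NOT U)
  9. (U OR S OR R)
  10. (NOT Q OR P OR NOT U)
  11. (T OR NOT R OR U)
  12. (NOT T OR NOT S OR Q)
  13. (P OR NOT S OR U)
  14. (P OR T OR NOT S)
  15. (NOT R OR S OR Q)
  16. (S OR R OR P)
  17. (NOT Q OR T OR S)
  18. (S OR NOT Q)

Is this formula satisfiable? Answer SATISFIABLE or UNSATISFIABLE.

SATISFIABLE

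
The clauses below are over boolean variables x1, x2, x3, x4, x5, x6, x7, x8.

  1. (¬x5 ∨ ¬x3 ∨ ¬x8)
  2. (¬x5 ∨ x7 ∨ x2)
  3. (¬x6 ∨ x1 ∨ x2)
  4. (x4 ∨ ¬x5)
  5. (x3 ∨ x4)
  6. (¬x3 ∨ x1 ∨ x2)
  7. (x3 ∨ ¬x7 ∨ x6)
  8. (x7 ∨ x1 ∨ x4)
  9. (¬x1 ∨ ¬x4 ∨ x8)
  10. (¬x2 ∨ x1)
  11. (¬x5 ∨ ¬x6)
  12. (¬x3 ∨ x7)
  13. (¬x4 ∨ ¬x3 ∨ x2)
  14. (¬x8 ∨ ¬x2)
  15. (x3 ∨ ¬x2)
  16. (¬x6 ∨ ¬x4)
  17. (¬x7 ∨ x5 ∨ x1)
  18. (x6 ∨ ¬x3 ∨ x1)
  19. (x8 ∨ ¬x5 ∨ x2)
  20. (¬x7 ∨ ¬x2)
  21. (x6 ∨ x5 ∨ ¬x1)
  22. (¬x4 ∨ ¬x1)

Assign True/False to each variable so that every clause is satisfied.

Try x1 = True.
  then x4 is forced to False.
  then x5 is forced to False.
  then x3 is forced to True.
  then x7 is forced to True.
  then x2 is forced to False.
  then x6 is forced to True.
x8 is now unconstrained; take x8 = True.

x1=1  x2=0  x3=1  x4=0  x5=0  x6=1  x7=1  x8=1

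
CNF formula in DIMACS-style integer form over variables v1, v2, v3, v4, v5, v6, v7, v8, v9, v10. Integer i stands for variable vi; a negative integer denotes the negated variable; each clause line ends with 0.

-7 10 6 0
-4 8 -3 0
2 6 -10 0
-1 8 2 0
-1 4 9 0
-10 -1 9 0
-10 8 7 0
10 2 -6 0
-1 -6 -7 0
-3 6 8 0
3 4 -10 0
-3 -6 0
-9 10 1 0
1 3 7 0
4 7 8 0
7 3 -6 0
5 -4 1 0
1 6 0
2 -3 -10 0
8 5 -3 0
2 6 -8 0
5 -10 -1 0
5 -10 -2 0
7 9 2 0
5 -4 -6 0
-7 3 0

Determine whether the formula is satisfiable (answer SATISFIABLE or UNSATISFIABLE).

Try v1 = True.
For the remaining variables, v2 = True, v3 = False, v4 = False, v5 = False, v6 = False, v7 = False, v8 = True, v9 = True, v10 = False works.
Every clause has at least one true literal under this assignment.
So v1=T, v2=T, v3=F, v4=F, v5=F, v6=F, v7=F, v8=T, v9=T, v10=F is a satisfying assignment.

SATISFIABLE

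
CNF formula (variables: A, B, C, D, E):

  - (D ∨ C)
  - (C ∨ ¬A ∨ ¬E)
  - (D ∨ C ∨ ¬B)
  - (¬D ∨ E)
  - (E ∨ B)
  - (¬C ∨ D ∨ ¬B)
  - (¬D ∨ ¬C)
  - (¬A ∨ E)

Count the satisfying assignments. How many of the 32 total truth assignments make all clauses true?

4

The models are:
  A=F B=F C=F D=T E=T
  A=F B=F C=T D=F E=T
  A=F B=T C=F D=T E=T
  A=T B=F C=T D=F E=T
Count: 4.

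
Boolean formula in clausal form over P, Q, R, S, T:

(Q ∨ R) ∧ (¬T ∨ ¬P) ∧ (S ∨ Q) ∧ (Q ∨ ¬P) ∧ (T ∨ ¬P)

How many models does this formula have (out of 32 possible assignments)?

10

Case analysis on P and Q:
  P=1, Q=1: a clause becomes empty — 0.
  P=1, Q=0: a clause becomes empty — 0.
  P=0, Q=1: R, S, T free → 2^3 = 8.
  P=0, Q=0: remaining (R,S,T) ∈ {(1,1,0); (1,1,1)} — 2.
Total: 0 + 0 + 8 + 2 = 10.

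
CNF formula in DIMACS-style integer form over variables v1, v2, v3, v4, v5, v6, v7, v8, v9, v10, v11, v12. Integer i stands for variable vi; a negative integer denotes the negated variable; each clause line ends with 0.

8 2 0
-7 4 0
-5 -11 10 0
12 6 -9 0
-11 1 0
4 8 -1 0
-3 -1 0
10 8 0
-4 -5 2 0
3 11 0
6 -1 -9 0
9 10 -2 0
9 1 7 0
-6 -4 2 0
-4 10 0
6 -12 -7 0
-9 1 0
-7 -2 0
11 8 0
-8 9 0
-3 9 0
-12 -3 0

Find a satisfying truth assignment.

v1=T, v2=T, v3=F, v4=F, v5=F, v6=T, v7=F, v8=T, v9=T, v10=T, v11=T, v12=F

Pure literal: v5 appears only negated; assign v5 = False.
Pure literal: v10 appears only positively; assign v10 = True.
Try v1 = True.
  then v3 is forced to False.
  then v11 is forced to True.
For the remaining variables, v2 = True, v4 = False, v6 = True, v7 = False, v8 = True, v9 = True, v12 = False works.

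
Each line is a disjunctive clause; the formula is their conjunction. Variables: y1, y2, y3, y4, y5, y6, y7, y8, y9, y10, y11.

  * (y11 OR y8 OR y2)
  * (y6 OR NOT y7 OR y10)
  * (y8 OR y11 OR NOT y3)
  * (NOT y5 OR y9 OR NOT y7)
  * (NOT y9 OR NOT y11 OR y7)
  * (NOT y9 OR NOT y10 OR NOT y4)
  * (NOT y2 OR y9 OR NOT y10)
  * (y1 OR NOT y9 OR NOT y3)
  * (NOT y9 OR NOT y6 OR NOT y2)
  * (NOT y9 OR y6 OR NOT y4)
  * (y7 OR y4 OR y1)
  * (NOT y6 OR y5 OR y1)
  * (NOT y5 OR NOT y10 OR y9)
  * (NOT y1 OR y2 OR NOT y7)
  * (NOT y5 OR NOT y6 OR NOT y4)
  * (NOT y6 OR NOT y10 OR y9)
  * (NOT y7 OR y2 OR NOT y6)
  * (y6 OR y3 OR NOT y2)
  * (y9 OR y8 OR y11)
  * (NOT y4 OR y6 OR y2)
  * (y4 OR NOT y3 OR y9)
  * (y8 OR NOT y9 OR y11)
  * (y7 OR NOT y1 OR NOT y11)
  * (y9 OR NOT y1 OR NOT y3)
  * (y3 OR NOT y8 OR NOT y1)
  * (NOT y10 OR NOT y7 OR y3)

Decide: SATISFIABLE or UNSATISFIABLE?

SATISFIABLE

Branch on y1: take y1 = False.
For the remaining variables, y2 = True, y3 = True, y4 = True, y5 = True, y6 = False, y7 = False, y8 = True, y9 = False, y10 = False, y11 = True works.
So y1=F  y2=T  y3=T  y4=T  y5=T  y6=F  y7=F  y8=T  y9=F  y10=F  y11=T is a satisfying assignment.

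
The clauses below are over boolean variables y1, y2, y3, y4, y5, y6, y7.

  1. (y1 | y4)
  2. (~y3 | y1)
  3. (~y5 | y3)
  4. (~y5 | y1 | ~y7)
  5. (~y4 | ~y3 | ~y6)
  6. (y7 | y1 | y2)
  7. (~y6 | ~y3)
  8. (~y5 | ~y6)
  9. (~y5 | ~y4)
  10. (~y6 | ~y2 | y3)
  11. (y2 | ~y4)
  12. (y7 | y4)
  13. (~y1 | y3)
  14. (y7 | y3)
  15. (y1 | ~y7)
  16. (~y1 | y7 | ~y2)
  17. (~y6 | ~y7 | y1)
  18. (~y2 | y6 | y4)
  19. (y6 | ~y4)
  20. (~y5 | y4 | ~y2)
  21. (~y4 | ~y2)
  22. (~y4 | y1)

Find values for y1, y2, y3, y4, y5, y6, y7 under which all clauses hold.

Pure literal: y5 appears only negated; assign y5 = False.
Try y1 = True.
  then y3 is forced to True.
  then y6 is forced to False.
  then y4 is forced to False.
  then y7 is forced to True.
  then y2 is forced to False.

y1=True  y2=False  y3=True  y4=False  y5=False  y6=False  y7=True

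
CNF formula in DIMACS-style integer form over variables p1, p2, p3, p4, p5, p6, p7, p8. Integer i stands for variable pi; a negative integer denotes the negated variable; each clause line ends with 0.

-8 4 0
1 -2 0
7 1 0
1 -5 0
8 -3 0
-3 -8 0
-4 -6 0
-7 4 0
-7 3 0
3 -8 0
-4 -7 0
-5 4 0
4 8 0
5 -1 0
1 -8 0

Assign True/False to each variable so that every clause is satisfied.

p6 occurs only negated in the remaining clauses — set p6 = False.
Try p1 = True.
  then p5 is forced to True.
  then p4 is forced to True.
  then p7 is forced to False.
Try p3 = False.
  then p8 is forced to False.
p2 is now unconstrained; take p2 = True.
Every clause has at least one true literal under this assignment.

p1 = True, p2 = True, p3 = False, p4 = True, p5 = True, p6 = False, p7 = False, p8 = False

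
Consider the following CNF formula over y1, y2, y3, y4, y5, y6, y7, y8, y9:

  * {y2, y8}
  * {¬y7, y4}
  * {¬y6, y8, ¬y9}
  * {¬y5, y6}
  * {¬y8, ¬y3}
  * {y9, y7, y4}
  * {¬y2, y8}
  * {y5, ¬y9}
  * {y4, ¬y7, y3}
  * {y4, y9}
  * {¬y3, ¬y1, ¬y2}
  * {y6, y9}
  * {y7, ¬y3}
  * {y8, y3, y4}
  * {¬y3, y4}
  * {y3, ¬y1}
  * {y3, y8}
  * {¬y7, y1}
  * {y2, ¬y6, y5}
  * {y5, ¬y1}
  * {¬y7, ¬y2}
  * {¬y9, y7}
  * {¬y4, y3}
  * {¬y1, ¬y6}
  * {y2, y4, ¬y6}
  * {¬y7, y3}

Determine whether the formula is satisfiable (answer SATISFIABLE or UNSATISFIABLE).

UNSATISFIABLE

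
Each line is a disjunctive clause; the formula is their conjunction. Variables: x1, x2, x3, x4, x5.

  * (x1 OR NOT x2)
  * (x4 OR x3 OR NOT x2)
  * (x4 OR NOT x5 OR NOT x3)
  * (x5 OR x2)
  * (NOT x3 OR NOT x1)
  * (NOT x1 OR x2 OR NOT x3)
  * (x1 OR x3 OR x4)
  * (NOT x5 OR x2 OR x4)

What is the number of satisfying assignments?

Satisfying assignments:
  x1=0 x2=0 x3=0 x4=1 x5=1
  x1=0 x2=0 x3=1 x4=1 x5=1
  x1=1 x2=0 x3=0 x4=1 x5=1
  x1=1 x2=1 x3=0 x4=1 x5=0
  x1=1 x2=1 x3=0 x4=1 x5=1
Count: 5.

5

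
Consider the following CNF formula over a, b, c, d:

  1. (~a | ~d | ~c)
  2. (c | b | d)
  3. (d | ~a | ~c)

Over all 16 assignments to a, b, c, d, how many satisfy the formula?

10

Case analysis on c and d:
  c=T, d=T: remaining (a,b) ∈ {(F,F); (F,T)} — 2.
  c=T, d=F: remaining (a,b) ∈ {(F,F); (F,T)} — 2.
  c=F, d=T: remaining (a,b) ∈ {(F,F); (F,T); (T,F); (T,T)} — 4.
  c=F, d=F: remaining (a,b) ∈ {(F,T); (T,T)} — 2.
Total: 2 + 2 + 4 + 2 = 10.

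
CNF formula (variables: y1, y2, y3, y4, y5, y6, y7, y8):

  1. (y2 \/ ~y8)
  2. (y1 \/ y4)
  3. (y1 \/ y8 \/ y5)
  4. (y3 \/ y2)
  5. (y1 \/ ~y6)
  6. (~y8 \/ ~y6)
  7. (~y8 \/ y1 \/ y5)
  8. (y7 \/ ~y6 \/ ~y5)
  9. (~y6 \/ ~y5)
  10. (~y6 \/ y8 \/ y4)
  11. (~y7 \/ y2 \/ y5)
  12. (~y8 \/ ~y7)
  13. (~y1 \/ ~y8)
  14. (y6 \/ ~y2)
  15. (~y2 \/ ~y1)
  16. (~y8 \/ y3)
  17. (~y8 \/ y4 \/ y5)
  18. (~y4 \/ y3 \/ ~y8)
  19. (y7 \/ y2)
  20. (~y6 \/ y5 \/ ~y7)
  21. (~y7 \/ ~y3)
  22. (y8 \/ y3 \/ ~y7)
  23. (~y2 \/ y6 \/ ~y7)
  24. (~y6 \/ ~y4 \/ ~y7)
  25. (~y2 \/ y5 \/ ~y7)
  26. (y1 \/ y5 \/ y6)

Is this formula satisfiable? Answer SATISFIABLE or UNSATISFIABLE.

UNSATISFIABLE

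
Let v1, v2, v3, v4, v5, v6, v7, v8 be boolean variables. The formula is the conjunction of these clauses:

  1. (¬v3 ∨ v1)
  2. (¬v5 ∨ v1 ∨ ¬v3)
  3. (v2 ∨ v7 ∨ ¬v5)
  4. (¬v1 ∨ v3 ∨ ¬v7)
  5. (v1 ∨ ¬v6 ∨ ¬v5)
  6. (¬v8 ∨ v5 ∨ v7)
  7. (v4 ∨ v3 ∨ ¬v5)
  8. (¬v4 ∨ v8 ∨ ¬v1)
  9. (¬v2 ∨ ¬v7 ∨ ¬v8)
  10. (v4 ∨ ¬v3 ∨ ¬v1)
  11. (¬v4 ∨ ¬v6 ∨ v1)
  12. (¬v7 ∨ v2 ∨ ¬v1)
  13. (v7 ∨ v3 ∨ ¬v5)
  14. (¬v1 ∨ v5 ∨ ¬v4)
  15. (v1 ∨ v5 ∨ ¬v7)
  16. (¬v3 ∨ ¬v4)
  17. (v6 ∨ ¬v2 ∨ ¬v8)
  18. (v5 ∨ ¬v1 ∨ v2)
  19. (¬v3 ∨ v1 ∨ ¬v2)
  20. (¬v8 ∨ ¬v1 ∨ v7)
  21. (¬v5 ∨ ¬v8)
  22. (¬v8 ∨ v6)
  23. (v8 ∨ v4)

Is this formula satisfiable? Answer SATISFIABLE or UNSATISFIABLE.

SATISFIABLE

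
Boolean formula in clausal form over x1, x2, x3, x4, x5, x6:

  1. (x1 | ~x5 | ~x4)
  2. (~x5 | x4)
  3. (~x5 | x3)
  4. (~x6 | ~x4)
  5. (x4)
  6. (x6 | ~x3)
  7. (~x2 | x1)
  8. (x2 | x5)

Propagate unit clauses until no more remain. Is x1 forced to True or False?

Unit clause (x4) sets x4 = True.
In (~x6 | ~x4), ~x4 is now false; ~x6 must hold, so x6 = False.
(~x3 | x6) with x6 = False leaves only ~x3, so x3 = False.
In (~x5 | x3), x3 is now false; ~x5 must hold, so x5 = False.
From (x2 | x5) and x5 = False: x2 = True.
In (~x2 | x1), ~x2 is now false; x1 must hold, so x1 = True.

True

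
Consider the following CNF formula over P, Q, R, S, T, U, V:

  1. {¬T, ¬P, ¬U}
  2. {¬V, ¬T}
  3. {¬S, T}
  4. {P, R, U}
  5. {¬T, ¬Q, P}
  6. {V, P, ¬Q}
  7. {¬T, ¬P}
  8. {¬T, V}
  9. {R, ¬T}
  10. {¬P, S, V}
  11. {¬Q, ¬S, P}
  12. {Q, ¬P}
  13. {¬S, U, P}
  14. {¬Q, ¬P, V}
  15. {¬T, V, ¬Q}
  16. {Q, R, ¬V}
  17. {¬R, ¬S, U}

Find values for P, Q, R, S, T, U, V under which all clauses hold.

P=F  Q=T  R=F  S=F  T=F  U=T  V=T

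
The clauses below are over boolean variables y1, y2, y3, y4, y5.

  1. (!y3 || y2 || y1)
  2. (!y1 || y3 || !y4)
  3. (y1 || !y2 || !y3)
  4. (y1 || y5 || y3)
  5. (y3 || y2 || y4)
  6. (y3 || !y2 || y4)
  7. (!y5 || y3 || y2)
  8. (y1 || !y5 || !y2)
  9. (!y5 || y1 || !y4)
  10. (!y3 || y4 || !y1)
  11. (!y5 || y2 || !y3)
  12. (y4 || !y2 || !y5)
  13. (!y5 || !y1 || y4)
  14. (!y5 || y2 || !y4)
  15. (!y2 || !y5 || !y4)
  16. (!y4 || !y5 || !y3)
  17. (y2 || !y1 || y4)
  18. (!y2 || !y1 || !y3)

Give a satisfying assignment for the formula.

y1=True, y2=False, y3=True, y4=True, y5=False

Check each clause:
  1. (y2 || y1 || !y3) — y1 is true.
  2. (y3 || !y4 || !y1) — y3 is true.
  3. (!y2 || !y3 || y1) — y1 is true.
  4. (y1 || y3 || y5) — y1 is true.
  5. (y3 || y2 || y4) — y3 is true.
  6. (!y2 || y4 || y3) — y3 is true.
  7. (!y5 || y3 || y2) — y3 is true.
  8. (!y2 || y1 || !y5) — y1 is true.
  9. (y1 || !y4 || !y5) — y1 is true.
  10. (y4 || !y1 || !y3) — y4 is true.
  11. (!y3 || y2 || !y5) — !y5 is true.
  12. (!y5 || !y2 || y4) — !y5 is true.
  13. (y4 || !y5 || !y1) — !y5 is true.
  14. (!y4 || !y5 || y2) — !y5 is true.
  15. (!y4 || !y2 || !y5) — !y5 is true.
  16. (!y3 || !y4 || !y5) — !y5 is true.
  17. (!y1 || y4 || y2) — y4 is true.
  18. (!y3 || !y2 || !y1) — !y2 is true.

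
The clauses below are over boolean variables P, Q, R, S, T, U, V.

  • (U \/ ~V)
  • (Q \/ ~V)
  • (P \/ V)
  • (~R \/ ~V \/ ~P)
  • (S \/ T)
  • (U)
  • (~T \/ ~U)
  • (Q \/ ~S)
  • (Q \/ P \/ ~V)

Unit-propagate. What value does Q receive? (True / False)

True

(U) stands alone — U = True.
In (~T \/ ~U), ~U is now false; ~T must hold, so T = False.
In (T \/ S), T is now false; S must hold, so S = True.
From (~S \/ Q) and S = True: Q = True.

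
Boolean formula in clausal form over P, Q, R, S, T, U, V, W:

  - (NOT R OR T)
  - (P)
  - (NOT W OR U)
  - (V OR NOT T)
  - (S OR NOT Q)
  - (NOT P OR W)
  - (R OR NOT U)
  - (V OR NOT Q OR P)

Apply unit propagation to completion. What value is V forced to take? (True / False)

True

(P) is a unit clause: P = True.
(NOT P OR W) with P = True leaves only W, so W = True.
From (NOT W OR U) and W = True: U = True.
In (NOT U OR R), NOT U is now false; R must hold, so R = True.
In (NOT R OR T), NOT R is now false; T must hold, so T = True.
In (V OR NOT T), NOT T is now false; V must hold, so V = True.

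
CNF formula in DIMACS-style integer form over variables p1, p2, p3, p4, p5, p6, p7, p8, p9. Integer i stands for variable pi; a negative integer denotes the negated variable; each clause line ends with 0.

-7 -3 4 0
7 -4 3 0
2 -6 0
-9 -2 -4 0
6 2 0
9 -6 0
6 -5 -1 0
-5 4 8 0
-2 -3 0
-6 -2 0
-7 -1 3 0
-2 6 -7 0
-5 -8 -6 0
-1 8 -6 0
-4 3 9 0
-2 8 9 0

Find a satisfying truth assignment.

Pure literal: p5 appears only negated; assign p5 = False.
Try p1 = True.
Branch on p2: take p2 = True.
  then p3 is forced to False.
  then p6 is forced to False.
  then p7 is forced to False.
  then p4 is forced to False.
The remaining clauses are satisfied by p8 = False, p9 = True.
Every clause has at least one true literal under this assignment.

p1=T, p2=T, p3=F, p4=F, p5=F, p6=F, p7=F, p8=F, p9=T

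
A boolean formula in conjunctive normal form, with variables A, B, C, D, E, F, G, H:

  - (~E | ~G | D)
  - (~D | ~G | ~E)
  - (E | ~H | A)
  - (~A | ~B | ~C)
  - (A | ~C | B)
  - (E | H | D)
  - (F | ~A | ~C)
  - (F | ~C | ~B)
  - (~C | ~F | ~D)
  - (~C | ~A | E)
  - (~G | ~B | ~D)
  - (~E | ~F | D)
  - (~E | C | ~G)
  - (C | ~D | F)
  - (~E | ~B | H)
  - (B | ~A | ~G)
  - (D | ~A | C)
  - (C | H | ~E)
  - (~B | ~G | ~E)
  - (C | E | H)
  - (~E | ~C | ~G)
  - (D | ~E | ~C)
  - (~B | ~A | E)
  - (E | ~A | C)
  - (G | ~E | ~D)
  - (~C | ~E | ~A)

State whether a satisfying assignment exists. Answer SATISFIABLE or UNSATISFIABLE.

SATISFIABLE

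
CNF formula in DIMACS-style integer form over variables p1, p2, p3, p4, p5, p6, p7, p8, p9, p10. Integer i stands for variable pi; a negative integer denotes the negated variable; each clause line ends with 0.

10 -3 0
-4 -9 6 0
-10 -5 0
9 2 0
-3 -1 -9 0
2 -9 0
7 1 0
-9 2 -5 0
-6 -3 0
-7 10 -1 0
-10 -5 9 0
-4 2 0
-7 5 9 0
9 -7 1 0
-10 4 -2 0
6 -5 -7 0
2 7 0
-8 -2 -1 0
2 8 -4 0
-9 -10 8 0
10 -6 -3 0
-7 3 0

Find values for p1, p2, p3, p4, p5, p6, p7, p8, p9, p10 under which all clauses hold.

p1 = T, p2 = T, p3 = F, p4 = T, p5 = F, p6 = T, p7 = F, p8 = F, p9 = F, p10 = F

Set p1 = True and propagate.
For the remaining variables, p2 = True, p3 = False, p4 = True, p5 = False, p6 = True, p7 = False, p8 = False, p9 = False, p10 = False works.
Every clause has at least one true literal under this assignment.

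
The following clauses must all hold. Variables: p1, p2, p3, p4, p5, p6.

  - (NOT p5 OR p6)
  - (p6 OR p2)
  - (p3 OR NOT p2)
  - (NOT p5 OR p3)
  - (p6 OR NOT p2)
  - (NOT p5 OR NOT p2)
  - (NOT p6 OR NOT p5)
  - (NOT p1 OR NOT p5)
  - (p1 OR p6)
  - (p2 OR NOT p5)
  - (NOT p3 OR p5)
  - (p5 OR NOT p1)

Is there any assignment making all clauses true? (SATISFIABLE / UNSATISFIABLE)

SATISFIABLE

Set p1 = False and propagate.
  then p6 is forced to True.
  then p5 is forced to False.
  then p3 is forced to False.
  then p2 is forced to False.
p4 is now unconstrained; take p4 = False.
So p1=F, p2=F, p3=F, p4=F, p5=F, p6=T is a satisfying assignment.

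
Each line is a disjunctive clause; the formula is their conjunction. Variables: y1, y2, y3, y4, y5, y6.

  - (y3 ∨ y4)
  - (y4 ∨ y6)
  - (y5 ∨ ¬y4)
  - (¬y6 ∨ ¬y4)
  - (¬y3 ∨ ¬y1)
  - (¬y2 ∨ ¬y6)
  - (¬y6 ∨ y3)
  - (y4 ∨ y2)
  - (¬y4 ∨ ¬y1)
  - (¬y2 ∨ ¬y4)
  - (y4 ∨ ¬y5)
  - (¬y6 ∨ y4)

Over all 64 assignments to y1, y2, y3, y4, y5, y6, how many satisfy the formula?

2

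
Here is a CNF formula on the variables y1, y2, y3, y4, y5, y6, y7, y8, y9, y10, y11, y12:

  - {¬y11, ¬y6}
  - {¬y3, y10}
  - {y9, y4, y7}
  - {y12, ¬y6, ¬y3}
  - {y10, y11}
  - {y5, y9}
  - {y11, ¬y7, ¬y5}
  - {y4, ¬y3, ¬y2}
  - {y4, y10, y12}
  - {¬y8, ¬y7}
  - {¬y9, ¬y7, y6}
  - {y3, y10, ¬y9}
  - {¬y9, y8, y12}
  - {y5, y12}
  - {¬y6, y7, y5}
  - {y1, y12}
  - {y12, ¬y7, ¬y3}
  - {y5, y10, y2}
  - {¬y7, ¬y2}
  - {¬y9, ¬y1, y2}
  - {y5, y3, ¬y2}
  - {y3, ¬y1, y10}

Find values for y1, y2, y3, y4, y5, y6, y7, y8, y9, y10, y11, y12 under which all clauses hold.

y1 = False, y2 = False, y3 = True, y4 = False, y5 = False, y6 = True, y7 = True, y8 = False, y9 = True, y10 = True, y11 = False, y12 = True

y10 occurs only positively in the remaining clauses — set y10 = True.
Pure literal: y12 appears only positively; assign y12 = True.
Set y1 = False and propagate.
Branch on y2: take y2 = False.
For the remaining variables, y3 = True, y4 = False, y5 = False, y6 = True, y7 = True, y8 = False, y9 = True, y11 = False works.
Check each clause:
  1. {¬y6, ¬y11} — ¬y11 is true.
  2. {¬y3, y10} — y10 is true.
  3. {y7, y4, y9} — y9 is true.
  4. {y12, ¬y6, ¬y3} — y12 is true.
  5. {y10, y11} — y10 is true.
  6. {y5, y9} — y9 is true.
  7. {¬y7, y11, ¬y5} — ¬y5 is true.
  8. {¬y3, ¬y2, y4} — ¬y2 is true.
  9. {y12, y10, y4} — y10 is true.
  10. {¬y8, ¬y7} — ¬y8 is true.
  11. {¬y9, y6, ¬y7} — y6 is true.
  12. {¬y9, y10, y3} — y10 is true.
  13. {¬y9, y12, y8} — y12 is true.
  14. {y5, y12} — y12 is true.
  15. {¬y6, y7, y5} — y7 is true.
  16. {y12, y1} — y12 is true.
  17. {¬y3, y12, ¬y7} — y12 is true.
  18. {y2, y10, y5} — y10 is true.
  19. {¬y7, ¬y2} — ¬y2 is true.
  20. {¬y1, ¬y9, y2} — ¬y1 is true.
  21. {¬y2, y5, y3} — y3 is true.
  22. {y10, y3, ¬y1} — y10 is true.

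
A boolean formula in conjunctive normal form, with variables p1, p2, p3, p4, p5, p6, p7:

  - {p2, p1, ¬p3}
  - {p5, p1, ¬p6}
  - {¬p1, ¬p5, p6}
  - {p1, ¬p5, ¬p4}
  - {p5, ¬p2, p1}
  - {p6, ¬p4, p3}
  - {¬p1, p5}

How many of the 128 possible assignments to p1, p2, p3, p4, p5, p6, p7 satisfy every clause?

Case analysis on p1 and p5:
  p1=1, p5=1: forces p6=1; p2, p3, p4, p7 free → 2^4 = 16.
  p1=1, p5=0: a clause becomes empty — 0.
  p1=0, p5=1: p6, p7 free; 3 ways for (p2,p3,p4) × 2^2 = 12.
  p1=0, p5=0: remaining (p2,p3,p4,p6,p7) ∈ {(0,0,0,0,0); (0,0,0,0,1)} — 2.
Total: 16 + 0 + 12 + 2 = 30.

30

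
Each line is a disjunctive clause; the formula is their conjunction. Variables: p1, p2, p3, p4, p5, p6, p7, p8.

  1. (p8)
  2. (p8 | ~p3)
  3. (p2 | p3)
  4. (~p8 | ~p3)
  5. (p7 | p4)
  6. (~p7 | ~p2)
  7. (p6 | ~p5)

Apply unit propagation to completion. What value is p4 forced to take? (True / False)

(p8) stands alone — p8 = True.
From (~p8 | ~p3) and p8 = True: p3 = False.
(p2 | p3) with p3 = False leaves only p2, so p2 = True.
In (~p7 | ~p2), ~p2 is now false; ~p7 must hold, so p7 = False.
(p4 | p7): since p7 = False, the clause reduces to (p4). p4 = True.

True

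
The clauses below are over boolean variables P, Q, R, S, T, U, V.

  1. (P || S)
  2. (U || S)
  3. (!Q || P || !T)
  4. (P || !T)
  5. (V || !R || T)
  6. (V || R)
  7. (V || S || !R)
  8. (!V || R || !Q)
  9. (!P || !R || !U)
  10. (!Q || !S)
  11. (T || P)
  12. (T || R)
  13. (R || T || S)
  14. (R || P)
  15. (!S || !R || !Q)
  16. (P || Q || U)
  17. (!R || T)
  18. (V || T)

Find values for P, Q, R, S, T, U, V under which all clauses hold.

P=1  Q=0  R=0  S=1  T=1  U=0  V=1

Branch on P: take P = True.
Branch on Q: take Q = False.
Set R = False and propagate.
  then V is forced to True.
  then T is forced to True.
The remaining clauses are satisfied by S = True, U = False.
Every clause has at least one true literal under this assignment.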